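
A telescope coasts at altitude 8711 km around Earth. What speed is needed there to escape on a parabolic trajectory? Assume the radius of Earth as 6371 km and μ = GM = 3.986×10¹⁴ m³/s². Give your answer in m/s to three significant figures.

v_esc ≈ 7270 m/s

r = 6371 + 8711 = 15082 km = 1.5082×10⁷ m.
Escape speed v_esc = √(2μ/r) = √(2 × 3.986×10¹⁴ / 1.508×10⁷) = √(5.286×10⁷) = 7270 m/s.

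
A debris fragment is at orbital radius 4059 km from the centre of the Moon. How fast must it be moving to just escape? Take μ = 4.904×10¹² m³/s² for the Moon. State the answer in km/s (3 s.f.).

v_esc ≈ 1.55 km/s

r = 4059 km = 4.059×10⁶ m.
Escape speed v_esc = √(2μ/r) = √(2 × 4.904×10¹² / 4.059×10⁶) = √(2.416×10⁶) = 1554 m/s.
= 1.554 km/s.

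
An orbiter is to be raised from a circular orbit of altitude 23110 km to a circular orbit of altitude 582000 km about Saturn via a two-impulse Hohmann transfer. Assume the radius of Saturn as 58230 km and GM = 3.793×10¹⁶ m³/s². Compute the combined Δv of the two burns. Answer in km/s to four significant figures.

Δv_total ≈ 11.21 km/s

r₁ = 58230 + 23110 = 81340 km = 8.1340×10⁷ m.
r₂ = 58230 + 582000 = 640230 km = 6.4023×10⁸ m.
Transfer ellipse a_t = (r₁ + r₂)/2 = 3.608×10⁸ m.
At r₁: circular v_c1 = √(μ/r₁) = 21590 m/s; transfer-perikrone v_p = √[μ(2/r₁ − 1/a_t)] = 28770 m/s.
Δv₁ = v_p − v_c1 = 7172 m/s.
At r₂: circular v_c2 = √(μ/r₂) = 7697 m/s; transfer-apokrone v_a = √[μ(2/r₂ − 1/a_t)] = 3655 m/s.
Δv₂ = v_c2 − v_a = 4042 m/s.
Total Δv = Δv₁ + Δv₂ = 11210 m/s = 11.21 km/s.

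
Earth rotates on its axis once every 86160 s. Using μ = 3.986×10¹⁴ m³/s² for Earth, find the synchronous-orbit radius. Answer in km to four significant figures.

A synchronous orbit has period T, so by Kepler's third law a = (μT²/4π²)^(1/3).
μT²/4π² = 3.986×10¹⁴ × (8.616×10⁴)² / 39.48 = 7.495×10²² m³.
a = 4.216×10⁷ m = 42163 km.

r_sync ≈ 42160 km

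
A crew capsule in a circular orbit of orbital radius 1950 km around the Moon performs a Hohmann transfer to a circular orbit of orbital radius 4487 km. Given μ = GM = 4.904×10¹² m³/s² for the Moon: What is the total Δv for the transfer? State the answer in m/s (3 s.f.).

Δv_total ≈ 518 m/s

r₁ = 1950 km = 1.950×10⁶ m.
r₂ = 4487 km = 4.487×10⁶ m.
Transfer ellipse a_t = (r₁ + r₂)/2 = 3.218×10⁶ m.
At r₁: circular v_c1 = √(μ/r₁) = 1586 m/s; transfer-perilune v_p = √[μ(2/r₁ − 1/a_t)] = 1872 m/s.
Δv₁ = v_p − v_c1 = 286.6 m/s.
At r₂: circular v_c2 = √(μ/r₂) = 1045 m/s; transfer-apolune v_a = √[μ(2/r₂ − 1/a_t)] = 813.7 m/s.
Δv₂ = v_c2 − v_a = 231.7 m/s.
Total Δv = Δv₁ + Δv₂ = 518.3 m/s.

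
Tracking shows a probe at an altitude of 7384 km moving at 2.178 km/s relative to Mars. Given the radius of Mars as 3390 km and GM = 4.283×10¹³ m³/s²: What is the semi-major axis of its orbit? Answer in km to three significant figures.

r = 3390 + 7384 = 10774 km = 1.077×10⁷ m.
Specific orbital energy ε = v²/2 − μ/r = (2178)²/2 − 4.283×10¹³/1.077×10⁷ = -1.603×10⁶ J/kg.
Since ε = −μ/(2a), a = −μ/(2ε) = 1.336×10⁷ m = 13355 km.

a ≈ 13400 km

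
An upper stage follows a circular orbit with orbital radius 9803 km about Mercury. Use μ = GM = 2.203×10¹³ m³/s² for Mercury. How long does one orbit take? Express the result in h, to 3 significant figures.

r = 9803 km = 9.803×10⁶ m.
Kepler's third law: T = 2π√(r³/μ) = 2π√((9.803×10⁶)³ / 2.203×10¹³).
r³/μ = 4.276×10⁷ s², so T = 2π × 6.539×10³ = 4.109×10⁴ s.
Converting: 4.109×10⁴ s ÷ 3600 = 11.41 h.

T ≈ 11.4 h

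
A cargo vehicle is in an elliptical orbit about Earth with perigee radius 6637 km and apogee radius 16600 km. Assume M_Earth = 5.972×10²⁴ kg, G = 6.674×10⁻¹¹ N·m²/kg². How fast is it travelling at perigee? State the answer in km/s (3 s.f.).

μ = GM = 6.674×10⁻¹¹ × 5.972×10²⁴ = 3.986×10¹⁴ m³/s².
Semi-major axis a = (r_p + r_a)/2 = 11618 km = 1.162×10⁷ m.
Vis-viva: v² = μ(2/r − 1/a) = 3.986×10¹⁴ × (3.013×10⁻⁷ − 8.607×10⁻⁸) = 8.580×10⁷ m²/s².
v = 9263 m/s = 9.263 km/s.

v ≈ 9.26 km/s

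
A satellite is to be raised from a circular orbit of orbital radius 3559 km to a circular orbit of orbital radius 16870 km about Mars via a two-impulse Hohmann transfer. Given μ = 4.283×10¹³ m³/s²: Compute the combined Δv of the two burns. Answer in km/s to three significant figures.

Δv_total ≈ 1.64 km/s

r₁ = 3559 km = 3.559×10⁶ m.
r₂ = 16870 km = 1.687×10⁷ m.
Transfer ellipse a_t = (r₁ + r₂)/2 = 1.021×10⁷ m.
At r₁: circular v_c1 = √(μ/r₁) = 3469 m/s; transfer-periapsis v_p = √[μ(2/r₁ − 1/a_t)] = 4458 m/s.
Δv₁ = v_p − v_c1 = 989.1 m/s.
At r₂: circular v_c2 = √(μ/r₂) = 1593 m/s; transfer-apoapsis v_a = √[μ(2/r₂ − 1/a_t)] = 940.5 m/s.
Δv₂ = v_c2 − v_a = 652.8 m/s.
Total Δv = Δv₁ + Δv₂ = 1642 m/s = 1.642 km/s.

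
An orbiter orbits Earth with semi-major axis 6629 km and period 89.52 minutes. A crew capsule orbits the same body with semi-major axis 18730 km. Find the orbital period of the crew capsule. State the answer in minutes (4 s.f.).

Kepler's third law: T² ∝ a³, so T₂ = T₁ (a₂/a₁)^(3/2).
a₂/a₁ = 2.825, (a₂/a₁)^(3/2) = 4.749.
T₂ = 89.52 × 4.749 = 425.2 minutes.

T₂ ≈ 425.2 minutes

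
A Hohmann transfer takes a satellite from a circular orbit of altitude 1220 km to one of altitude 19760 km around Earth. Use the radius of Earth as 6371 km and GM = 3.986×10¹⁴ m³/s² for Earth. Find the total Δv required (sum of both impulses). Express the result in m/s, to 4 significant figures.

r₁ = 6371 + 1220 = 7591.0 km = 7.5910×10⁶ m.
r₂ = 6371 + 19760 = 26131 km = 2.6131×10⁷ m.
Transfer ellipse a_t = (r₁ + r₂)/2 = 1.686×10⁷ m.
At r₁: circular v_c1 = √(μ/r₁) = 7246 m/s; transfer-perigee v_p = √[μ(2/r₁ − 1/a_t)] = 9021 m/s.
Δv₁ = v_p − v_c1 = 1775 m/s.
At r₂: circular v_c2 = √(μ/r₂) = 3906 m/s; transfer-apogee v_a = √[μ(2/r₂ − 1/a_t)] = 2621 m/s.
Δv₂ = v_c2 − v_a = 1285 m/s.
Total Δv = Δv₁ + Δv₂ = 3060 m/s.

Δv_total ≈ 3060 m/s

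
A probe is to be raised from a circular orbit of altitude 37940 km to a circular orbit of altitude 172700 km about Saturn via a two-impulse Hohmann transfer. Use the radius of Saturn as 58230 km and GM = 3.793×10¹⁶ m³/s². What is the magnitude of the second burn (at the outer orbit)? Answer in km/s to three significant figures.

r₁ = 58230 + 37940 = 96170 km = 9.6170×10⁷ m.
r₂ = 58230 + 172700 = 230930 km = 2.3093×10⁸ m.
Transfer ellipse a_t = (r₁ + r₂)/2 = 1.636×10⁸ m.
At r₁: circular v_c1 = √(μ/r₁) = 19860 m/s; transfer-perikrone v_p = √[μ(2/r₁ − 1/a_t)] = 23600 m/s.
At r₂: circular v_c2 = √(μ/r₂) = 12820 m/s; transfer-apokrone v_a = √[μ(2/r₂ − 1/a_t)] = 9828 m/s.
Δv₂ = v_c2 − v_a = 2988 m/s.
= 2.988 km/s.

Δv ≈ 2.99 km/s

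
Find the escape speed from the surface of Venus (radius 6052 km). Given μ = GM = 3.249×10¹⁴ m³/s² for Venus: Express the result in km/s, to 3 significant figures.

v_esc ≈ 10.4 km/s

r = R = 6.052×10⁶ m.
Escape speed v_esc = √(2μ/r) = √(2 × 3.249×10¹⁴ / 6.052×10⁶) = √(1.074×10⁸) = 10360 m/s.
= 10.36 km/s.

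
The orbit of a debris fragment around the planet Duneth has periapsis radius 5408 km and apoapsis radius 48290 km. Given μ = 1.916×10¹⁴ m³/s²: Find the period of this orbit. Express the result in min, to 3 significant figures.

T ≈ 1050 min

Semi-major axis a = (r_p + r_a)/2 = (5408.0 + 48290)/2 = 26849 km = 2.685×10⁷ m.
By Kepler's third law T = 2π√(a³/μ) = 2π × 1.005×10⁴ = 6.315×10⁴ s.
= 1053 min.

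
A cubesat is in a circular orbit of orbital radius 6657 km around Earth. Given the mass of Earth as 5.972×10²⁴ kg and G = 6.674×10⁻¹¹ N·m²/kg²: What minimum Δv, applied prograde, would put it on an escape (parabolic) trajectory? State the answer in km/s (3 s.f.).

Δv ≈ 3.21 km/s

μ = GM = 6.674×10⁻¹¹ × 5.972×10²⁴ = 3.986×10¹⁴ m³/s².
r = 6657 km = 6.657×10⁶ m.
Circular speed v_c = √(μ/r) = 7738 m/s.
Escape speed v_esc = √(2μ/r) = √2 × v_c = 10940 m/s.
Δv = v_esc − v_c = 3205 m/s = 3.205 km/s.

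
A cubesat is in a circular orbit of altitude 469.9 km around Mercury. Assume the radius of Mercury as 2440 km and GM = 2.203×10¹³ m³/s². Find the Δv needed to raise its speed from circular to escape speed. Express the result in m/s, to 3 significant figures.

r = 2440 + 469.9 = 2909.9 km = 2.9099×10⁶ m.
Circular speed v_c = √(μ/r) = 2751 m/s.
Escape speed v_esc = √(2μ/r) = √2 × v_c = 3891 m/s.
Δv = v_esc − v_c = 1140 m/s.

Δv ≈ 1140 m/s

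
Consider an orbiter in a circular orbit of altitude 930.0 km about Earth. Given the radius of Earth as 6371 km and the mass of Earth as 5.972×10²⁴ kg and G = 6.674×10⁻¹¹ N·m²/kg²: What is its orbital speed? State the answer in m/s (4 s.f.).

μ = GM = 6.674×10⁻¹¹ × 5.972×10²⁴ = 3.986×10¹⁴ m³/s².
r = 6371 + 930.0 = 7301.0 km = 7.3010×10⁶ m.
For a circular orbit v = √(μ/r) = √(3.986×10¹⁴ / 7.301×10⁶) = √(5.459×10⁷) = 7389 m/s.

v ≈ 7389 m/s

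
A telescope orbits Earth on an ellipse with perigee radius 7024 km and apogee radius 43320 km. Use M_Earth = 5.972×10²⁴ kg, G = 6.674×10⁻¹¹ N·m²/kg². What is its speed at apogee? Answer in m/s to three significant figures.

μ = GM = 6.674×10⁻¹¹ × 5.972×10²⁴ = 3.986×10¹⁴ m³/s².
Semi-major axis a = (r_p + r_a)/2 = 25172 km = 2.517×10⁷ m.
Vis-viva: v² = μ(2/r − 1/a) = 3.986×10¹⁴ × (4.617×10⁻⁸ − 3.973×10⁻⁸) = 2.567×10⁶ m²/s².
v = 1602 m/s.

v ≈ 1600 m/s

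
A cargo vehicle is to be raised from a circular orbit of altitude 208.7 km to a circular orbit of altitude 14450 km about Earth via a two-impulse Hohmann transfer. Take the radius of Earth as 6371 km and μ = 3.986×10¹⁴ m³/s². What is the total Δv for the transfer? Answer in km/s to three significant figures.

Δv_total ≈ 3.16 km/s

r₁ = 6371 + 208.7 = 6579.7 km = 6.5797×10⁶ m.
r₂ = 6371 + 14450 = 20821 km = 2.0821×10⁷ m.
Transfer ellipse a_t = (r₁ + r₂)/2 = 1.370×10⁷ m.
At r₁: circular v_c1 = √(μ/r₁) = 7783 m/s; transfer-perigee v_p = √[μ(2/r₁ − 1/a_t)] = 9595 m/s.
Δv₁ = v_p − v_c1 = 1812 m/s.
At r₂: circular v_c2 = √(μ/r₂) = 4375 m/s; transfer-apogee v_a = √[μ(2/r₂ − 1/a_t)] = 3032 m/s.
Δv₂ = v_c2 − v_a = 1343 m/s.
Total Δv = Δv₁ + Δv₂ = 3155 m/s = 3.155 km/s.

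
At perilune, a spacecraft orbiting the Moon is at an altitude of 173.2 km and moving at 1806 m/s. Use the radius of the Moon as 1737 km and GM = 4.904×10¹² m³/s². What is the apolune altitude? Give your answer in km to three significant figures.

r_p = 1737 + 173.2 = 1910.2 km = 1.910×10⁶ m.
Specific energy ε = v²/2 − μ/r = -9.365×10⁵ J/kg, so a = −μ/(2ε) = 2.618×10⁶ m.
The apsides satisfy r_p + r_a = 2a, so the apolune radius is 2a − r_p = 3.327×10⁶ m = 3326.6 km.
Apolune altitude = 3326.6 − 1737 = 1589.6 km.

apolune altitude ≈ 1590 km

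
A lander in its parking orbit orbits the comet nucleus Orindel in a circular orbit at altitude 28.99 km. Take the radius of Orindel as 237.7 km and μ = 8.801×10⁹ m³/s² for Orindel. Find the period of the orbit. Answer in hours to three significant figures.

r = 237.7 + 28.99 = 266.69 km = 2.6669×10⁵ m.
Kepler's third law: T = 2π√(r³/μ) = 2π√((2.667×10⁵)³ / 8.801×10⁹).
r³/μ = 2.155×10⁶ s², so T = 2π × 1.468×10³ = 9.224×10³ s.
Converting: 9.224×10³ s ÷ 3600 = 2.562 hours.

T ≈ 2.56 hours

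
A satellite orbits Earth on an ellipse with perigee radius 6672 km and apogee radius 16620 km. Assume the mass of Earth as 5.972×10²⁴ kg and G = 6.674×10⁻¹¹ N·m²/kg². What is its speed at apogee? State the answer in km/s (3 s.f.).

v ≈ 3.71 km/s

μ = GM = 6.674×10⁻¹¹ × 5.972×10²⁴ = 3.986×10¹⁴ m³/s².
Semi-major axis a = (r_p + r_a)/2 = 11646 km = 1.165×10⁷ m.
Vis-viva: v² = μ(2/r − 1/a) = 3.986×10¹⁴ × (1.203×10⁻⁷ − 8.587×10⁻⁸) = 1.374×10⁷ m²/s².
v = 3707 m/s = 3.707 km/s.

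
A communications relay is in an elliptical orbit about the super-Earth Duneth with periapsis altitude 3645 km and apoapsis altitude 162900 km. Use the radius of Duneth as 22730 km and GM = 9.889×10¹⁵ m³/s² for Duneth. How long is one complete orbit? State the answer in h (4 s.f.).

r_p = 22730 + 3645 = 26375 km = 2.6375×10⁷ m.
r_a = 22730 + 162900 = 185630 km = 1.8563×10⁸ m.
Semi-major axis a = (r_p + r_a)/2 = (26375 + 1.8563×10⁵)/2 = 1.0600×10⁵ km = 1.060×10⁸ m.
By Kepler's third law T = 2π√(a³/μ) = 2π × 1.097×10⁴ = 6.896×10⁴ s.
= 19.15 h.

T ≈ 19.15 h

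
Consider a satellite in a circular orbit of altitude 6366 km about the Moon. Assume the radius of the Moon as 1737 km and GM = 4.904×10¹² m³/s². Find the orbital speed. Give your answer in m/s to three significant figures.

v ≈ 778 m/s

r = 1737 + 6366 = 8103.0 km = 8.1030×10⁶ m.
For a circular orbit v = √(μ/r) = √(4.904×10¹² / 8.103×10⁶) = √(6.052×10⁵) = 778.0 m/s.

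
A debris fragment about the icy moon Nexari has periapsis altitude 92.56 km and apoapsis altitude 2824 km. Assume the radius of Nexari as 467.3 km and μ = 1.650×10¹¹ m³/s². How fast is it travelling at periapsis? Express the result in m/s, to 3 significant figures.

v ≈ 710 m/s

r_p = 467.3 + 92.56 = 559.86 km = 5.5986×10⁵ m.
r_a = 467.3 + 2824 = 3291.3 km = 3.2913×10⁶ m.
Semi-major axis a = (r_p + r_a)/2 = 1925.6 km = 1.926×10⁶ m.
Vis-viva: v² = μ(2/r − 1/a) = 1.650×10¹¹ × (3.572×10⁻⁶ − 5.193×10⁻⁷) = 5.037×10⁵ m²/s².
v = 709.7 m/s.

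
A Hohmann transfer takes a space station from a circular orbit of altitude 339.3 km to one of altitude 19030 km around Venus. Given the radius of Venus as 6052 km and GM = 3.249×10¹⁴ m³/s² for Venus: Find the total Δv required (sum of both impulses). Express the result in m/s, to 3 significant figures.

r₁ = 6052 + 339.3 = 6391.3 km = 6.3913×10⁶ m.
r₂ = 6052 + 19030 = 25082 km = 2.5082×10⁷ m.
Transfer ellipse a_t = (r₁ + r₂)/2 = 1.574×10⁷ m.
At r₁: circular v_c1 = √(μ/r₁) = 7130 m/s; transfer-periapsis v_p = √[μ(2/r₁ − 1/a_t)] = 9001 m/s.
Δv₁ = v_p − v_c1 = 1871 m/s.
At r₂: circular v_c2 = √(μ/r₂) = 3599 m/s; transfer-apoapsis v_a = √[μ(2/r₂ − 1/a_t)] = 2294 m/s.
Δv₂ = v_c2 − v_a = 1305 m/s.
Total Δv = Δv₁ + Δv₂ = 3177 m/s.

Δv_total ≈ 3180 m/s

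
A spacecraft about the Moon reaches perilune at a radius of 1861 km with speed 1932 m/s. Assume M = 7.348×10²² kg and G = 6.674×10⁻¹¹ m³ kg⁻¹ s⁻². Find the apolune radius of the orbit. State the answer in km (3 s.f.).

μ = GM = 6.674×10⁻¹¹ × 7.348×10²² = 4.904×10¹² m³/s².
r_p = 1.861×10⁶ m.
Specific energy ε = v²/2 − μ/r = -7.689×10⁵ J/kg, so a = −μ/(2ε) = 3.189×10⁶ m.
The apsides satisfy r_p + r_a = 2a, so the apolune radius is 2a − r_p = 4.517×10⁶ m = 4517.3 km.

apolune radius ≈ 4520 km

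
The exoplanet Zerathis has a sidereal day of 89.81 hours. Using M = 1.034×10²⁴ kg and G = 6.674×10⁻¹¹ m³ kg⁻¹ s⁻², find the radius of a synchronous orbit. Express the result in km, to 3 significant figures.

r_sync ≈ 56700 km

μ = GM = 6.674×10⁻¹¹ × 1.034×10²⁴ = 6.901×10¹³ m³/s².
T = 89.81 hours = 3.233×10⁵ s.
A synchronous orbit has period T, so by Kepler's third law a = (μT²/4π²)^(1/3).
μT²/4π² = 6.901×10¹³ × (3.233×10⁵)² / 39.48 = 1.827×10²³ m³.
a = 5.675×10⁷ m = 56746 km.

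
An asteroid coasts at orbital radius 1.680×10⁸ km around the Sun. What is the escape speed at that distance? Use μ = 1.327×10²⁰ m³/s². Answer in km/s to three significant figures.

r = 1.680×10⁸ km = 1.680×10¹¹ m.
Escape speed v_esc = √(2μ/r) = √(2 × 1.327×10²⁰ / 1.680×10¹¹) = √(1.580×10⁹) = 39750 m/s.
= 39.75 km/s.

v_esc ≈ 39.7 km/s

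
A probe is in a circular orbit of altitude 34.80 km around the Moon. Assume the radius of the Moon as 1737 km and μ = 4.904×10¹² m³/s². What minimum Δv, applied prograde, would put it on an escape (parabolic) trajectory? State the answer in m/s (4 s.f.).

r = 1737 + 34.80 = 1771.8 km = 1.7718×10⁶ m.
Circular speed v_c = √(μ/r) = 1664 m/s.
Escape speed v_esc = √(2μ/r) = √2 × v_c = 2353 m/s.
Δv = v_esc − v_c = 689.1 m/s.

Δv ≈ 689.1 m/s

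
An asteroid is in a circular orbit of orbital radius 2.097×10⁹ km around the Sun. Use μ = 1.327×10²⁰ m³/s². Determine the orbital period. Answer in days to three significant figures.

T ≈ 19200 days

r = 2.097×10⁹ km = 2.097×10¹² m.
Kepler's third law: T = 2π√(r³/μ) = 2π√((2.097×10¹²)³ / 1.327×10²⁰).
r³/μ = 6.949×10¹⁶ s², so T = 2π × 2.636×10⁸ = 1.656×10⁹ s.
Converting: 1.656×10⁹ s ÷ 86400 = 19170 days.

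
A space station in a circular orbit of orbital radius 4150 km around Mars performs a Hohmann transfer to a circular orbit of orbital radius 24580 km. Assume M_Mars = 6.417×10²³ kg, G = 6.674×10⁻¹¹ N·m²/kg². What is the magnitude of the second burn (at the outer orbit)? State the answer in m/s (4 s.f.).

μ = GM = 6.674×10⁻¹¹ × 6.417×10²³ = 4.283×10¹³ m³/s².
r₁ = 4150 km = 4.150×10⁶ m.
r₂ = 24580 km = 2.458×10⁷ m.
Transfer ellipse a_t = (r₁ + r₂)/2 = 1.436×10⁷ m.
At r₁: circular v_c1 = √(μ/r₁) = 3212 m/s; transfer-periapsis v_p = √[μ(2/r₁ − 1/a_t)] = 4202 m/s.
At r₂: circular v_c2 = √(μ/r₂) = 1320 m/s; transfer-apoapsis v_a = √[μ(2/r₂ − 1/a_t)] = 709.5 m/s.
Δv₂ = v_c2 − v_a = 610.5 m/s.

Δv ≈ 610.5 m/s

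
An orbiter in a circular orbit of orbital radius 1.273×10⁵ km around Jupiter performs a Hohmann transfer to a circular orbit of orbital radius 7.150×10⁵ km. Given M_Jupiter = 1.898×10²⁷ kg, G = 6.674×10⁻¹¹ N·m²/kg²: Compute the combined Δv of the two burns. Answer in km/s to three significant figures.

μ = GM = 6.674×10⁻¹¹ × 1.898×10²⁷ = 1.267×10¹⁷ m³/s².
r₁ = 1.273×10⁵ km = 1.273×10⁸ m.
r₂ = 7.150×10⁵ km = 7.150×10⁸ m.
Transfer ellipse a_t = (r₁ + r₂)/2 = 4.212×10⁸ m.
At r₁: circular v_c1 = √(μ/r₁) = 31540 m/s; transfer-perijove v_p = √[μ(2/r₁ − 1/a_t)] = 41100 m/s.
Δv₁ = v_p − v_c1 = 9557 m/s.
At r₂: circular v_c2 = √(μ/r₂) = 13310 m/s; transfer-apojove v_a = √[μ(2/r₂ − 1/a_t)] = 7318 m/s.
Δv₂ = v_c2 − v_a = 5992 m/s.
Total Δv = Δv₁ + Δv₂ = 15550 m/s = 15.55 km/s.

Δv_total ≈ 15.5 km/s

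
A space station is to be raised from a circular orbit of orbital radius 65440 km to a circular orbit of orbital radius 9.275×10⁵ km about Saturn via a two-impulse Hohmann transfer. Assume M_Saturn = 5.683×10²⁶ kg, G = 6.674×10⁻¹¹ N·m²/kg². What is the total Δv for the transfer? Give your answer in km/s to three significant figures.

μ = GM = 6.674×10⁻¹¹ × 5.683×10²⁶ = 3.793×10¹⁶ m³/s².
r₁ = 65440 km = 6.544×10⁷ m.
r₂ = 9.275×10⁵ km = 9.275×10⁸ m.
Transfer ellipse a_t = (r₁ + r₂)/2 = 4.965×10⁸ m.
At r₁: circular v_c1 = √(μ/r₁) = 24070 m/s; transfer-perikrone v_p = √[μ(2/r₁ − 1/a_t)] = 32910 m/s.
Δv₁ = v_p − v_c1 = 8831 m/s.
At r₂: circular v_c2 = √(μ/r₂) = 6395 m/s; transfer-apokrone v_a = √[μ(2/r₂ − 1/a_t)] = 2322 m/s.
Δv₂ = v_c2 − v_a = 4073 m/s.
Total Δv = Δv₁ + Δv₂ = 12900 m/s = 12.90 km/s.

Δv_total ≈ 12.9 km/s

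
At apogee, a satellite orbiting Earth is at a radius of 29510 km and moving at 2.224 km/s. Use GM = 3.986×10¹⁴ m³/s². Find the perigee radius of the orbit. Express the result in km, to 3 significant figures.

r_a = 2.951×10⁷ m.
Specific energy ε = v²/2 − μ/r = -1.103×10⁷ J/kg, so a = −μ/(2ε) = 1.806×10⁷ m.
The apsides satisfy r_p + r_a = 2a, so the perigee radius is 2a − r_a = 6.614×10⁶ m = 6614.1 km.

perigee radius ≈ 6610 km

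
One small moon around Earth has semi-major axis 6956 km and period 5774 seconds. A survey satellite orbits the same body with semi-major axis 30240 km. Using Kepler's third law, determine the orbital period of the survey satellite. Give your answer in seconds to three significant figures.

Kepler's third law: T² ∝ a³, so T₂ = T₁ (a₂/a₁)^(3/2).
a₂/a₁ = 4.347, (a₂/a₁)^(3/2) = 9.064.
T₂ = 5774 × 9.064 = 52340 seconds.

T₂ ≈ 52300 seconds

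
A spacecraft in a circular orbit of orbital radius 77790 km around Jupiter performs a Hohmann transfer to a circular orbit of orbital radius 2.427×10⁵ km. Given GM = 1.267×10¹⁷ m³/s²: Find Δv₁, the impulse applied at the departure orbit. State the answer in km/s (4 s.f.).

Δv ≈ 9.309 km/s

r₁ = 77790 km = 7.779×10⁷ m.
r₂ = 2.427×10⁵ km = 2.427×10⁸ m.
Transfer ellipse a_t = (r₁ + r₂)/2 = 1.602×10⁸ m.
At r₁: circular v_c1 = √(μ/r₁) = 40360 m/s; transfer-perijove v_p = √[μ(2/r₁ − 1/a_t)] = 49670 m/s.
Δv₁ = v_p − v_c1 = 9309 m/s.
= 9.309 km/s.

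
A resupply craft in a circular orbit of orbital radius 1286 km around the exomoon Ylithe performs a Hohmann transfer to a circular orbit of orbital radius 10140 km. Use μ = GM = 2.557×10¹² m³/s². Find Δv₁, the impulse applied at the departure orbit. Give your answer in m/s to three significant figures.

Δv ≈ 469 m/s

r₁ = 1286 km = 1.286×10⁶ m.
r₂ = 10140 km = 1.014×10⁷ m.
Transfer ellipse a_t = (r₁ + r₂)/2 = 5.713×10⁶ m.
At r₁: circular v_c1 = √(μ/r₁) = 1410 m/s; transfer-periapsis v_p = √[μ(2/r₁ − 1/a_t)] = 1879 m/s.
Δv₁ = v_p − v_c1 = 468.5 m/s.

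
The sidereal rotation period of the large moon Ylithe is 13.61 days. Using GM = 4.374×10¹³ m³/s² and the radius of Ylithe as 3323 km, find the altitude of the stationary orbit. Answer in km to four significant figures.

T = 13.61 days = 1.176×10⁶ s.
A synchronous orbit has period T, so by Kepler's third law a = (μT²/4π²)^(1/3).
μT²/4π² = 4.374×10¹³ × (1.176×10⁶)² / 39.48 = 1.532×10²⁴ m³.
a = 1.153×10⁸ m = 1.1528×10⁵ km.
Altitude h = a − R = 1.1528×10⁵ − 3323 = 1.1196×10⁵ km.

h_sync ≈ 1.120×10⁵ km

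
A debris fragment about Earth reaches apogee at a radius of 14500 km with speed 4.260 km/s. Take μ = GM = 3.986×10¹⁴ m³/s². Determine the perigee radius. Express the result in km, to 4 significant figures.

perigee radius ≈ 7144 km

r_a = 1.450×10⁷ m.
Specific energy ε = v²/2 − μ/r = -1.842×10⁷ J/kg, so a = −μ/(2ε) = 1.082×10⁷ m.
The apsides satisfy r_p + r_a = 2a, so the perigee radius is 2a − r_a = 7.144×10⁶ m = 7144.4 km.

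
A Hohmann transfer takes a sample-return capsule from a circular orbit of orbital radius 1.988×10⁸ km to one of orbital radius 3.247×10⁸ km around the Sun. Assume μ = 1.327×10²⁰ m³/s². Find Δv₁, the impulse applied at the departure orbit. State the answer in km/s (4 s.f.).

Δv ≈ 2.940 km/s

r₁ = 1.988×10⁸ km = 1.988×10¹¹ m.
r₂ = 3.247×10⁸ km = 3.247×10¹¹ m.
Transfer ellipse a_t = (r₁ + r₂)/2 = 2.618×10¹¹ m.
At r₁: circular v_c1 = √(μ/r₁) = 25840 m/s; transfer-perihelion v_p = √[μ(2/r₁ − 1/a_t)] = 28780 m/s.
Δv₁ = v_p − v_c1 = 2940 m/s.
= 2.940 km/s.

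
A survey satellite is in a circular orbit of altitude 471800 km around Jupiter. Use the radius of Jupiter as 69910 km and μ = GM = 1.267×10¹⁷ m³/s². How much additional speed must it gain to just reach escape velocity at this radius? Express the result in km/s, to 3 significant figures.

r = 69910 + 471800 = 541710 km = 5.4171×10⁸ m.
Circular speed v_c = √(μ/r) = 15290 m/s.
Escape speed v_esc = √(2μ/r) = √2 × v_c = 21630 m/s.
Δv = v_esc − v_c = 6335 m/s = 6.335 km/s.

Δv ≈ 6.33 km/s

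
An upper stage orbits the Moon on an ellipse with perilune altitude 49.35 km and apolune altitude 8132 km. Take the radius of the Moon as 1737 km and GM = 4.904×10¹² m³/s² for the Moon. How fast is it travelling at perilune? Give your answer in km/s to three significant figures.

r_p = 1737 + 49.35 = 1786.3 km = 1.7864×10⁶ m.
r_a = 1737 + 8132 = 9869.0 km = 9.8690×10⁶ m.
Semi-major axis a = (r_p + r_a)/2 = 5827.7 km = 5.828×10⁶ m.
Vis-viva: v² = μ(2/r − 1/a) = 4.904×10¹² × (1.120×10⁻⁶ − 1.716×10⁻⁷) = 4.649×10⁶ m²/s².
v = 2156 m/s = 2.156 km/s.

v ≈ 2.16 km/s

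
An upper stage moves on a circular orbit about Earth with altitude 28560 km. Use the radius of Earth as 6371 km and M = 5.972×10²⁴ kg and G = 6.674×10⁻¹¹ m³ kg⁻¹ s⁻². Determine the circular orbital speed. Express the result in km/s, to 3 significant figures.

v ≈ 3.38 km/s

μ = GM = 6.674×10⁻¹¹ × 5.972×10²⁴ = 3.986×10¹⁴ m³/s².
r = 6371 + 28560 = 34931 km = 3.4931×10⁷ m.
For a circular orbit v = √(μ/r) = √(3.986×10¹⁴ / 3.493×10⁷) = √(1.141×10⁷) = 3378 m/s.
That is 3.378 km/s.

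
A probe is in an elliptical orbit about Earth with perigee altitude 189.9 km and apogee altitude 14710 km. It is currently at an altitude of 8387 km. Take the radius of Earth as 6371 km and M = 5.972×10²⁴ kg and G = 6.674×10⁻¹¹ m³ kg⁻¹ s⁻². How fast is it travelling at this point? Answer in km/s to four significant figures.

μ = GM = 6.674×10⁻¹¹ × 5.972×10²⁴ = 3.986×10¹⁴ m³/s².
r_p = 6371 + 189.9 = 6560.9 km = 6.5609×10⁶ m.
r_a = 6371 + 14710 = 21081 km = 2.1081×10⁷ m.
r = 6371 + 8387 = 14758 km = 1.476×10⁷ m.
Semi-major axis a = (r_p + r_a)/2 = 13821 km = 1.382×10⁷ m.
Vis-viva: v² = μ(2/r − 1/a) = 3.986×10¹⁴ × (1.355×10⁻⁷ − 7.235×10⁻⁸) = 2.518×10⁷ m²/s².
v = 5018 m/s = 5.018 km/s.

v ≈ 5.018 km/s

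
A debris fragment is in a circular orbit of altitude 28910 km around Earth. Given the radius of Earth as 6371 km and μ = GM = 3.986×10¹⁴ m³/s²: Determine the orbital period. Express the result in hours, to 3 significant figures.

T ≈ 18.3 hours

r = 6371 + 28910 = 35281 km = 3.5281×10⁷ m.
Kepler's third law: T = 2π√(r³/μ) = 2π√((3.528×10⁷)³ / 3.986×10¹⁴).
r³/μ = 1.102×10⁸ s², so T = 2π × 1.050×10⁴ = 6.595×10⁴ s.
Converting: 6.595×10⁴ s ÷ 3600 = 18.32 hours.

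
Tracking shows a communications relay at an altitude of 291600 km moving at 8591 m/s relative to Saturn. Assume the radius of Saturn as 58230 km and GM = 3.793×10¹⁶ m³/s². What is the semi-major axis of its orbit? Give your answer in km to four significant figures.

r = 58230 + 291600 = 3.4983×10⁵ km = 3.498×10⁸ m.
Vis-viva rearranged: 1/a = 2/r − v²/μ = 5.717×10⁻⁹ − 1.946×10⁻⁹ = 3.771×10⁻⁹ m⁻¹.
a = 2.652×10⁸ m = 2.6517×10⁵ km.

a ≈ 2.652×10⁵ km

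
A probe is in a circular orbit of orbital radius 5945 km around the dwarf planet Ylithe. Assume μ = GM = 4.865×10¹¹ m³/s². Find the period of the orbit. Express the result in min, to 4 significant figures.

r = 5945 km = 5.945×10⁶ m.
Kepler's third law: T = 2π√(r³/μ) = 2π√((5.945×10⁶)³ / 4.865×10¹¹).
r³/μ = 4.319×10⁸ s², so T = 2π × 2.078×10⁴ = 1.306×10⁵ s.
Converting: 1.306×10⁵ s ÷ 60.00 = 2176 min.

T ≈ 2176 min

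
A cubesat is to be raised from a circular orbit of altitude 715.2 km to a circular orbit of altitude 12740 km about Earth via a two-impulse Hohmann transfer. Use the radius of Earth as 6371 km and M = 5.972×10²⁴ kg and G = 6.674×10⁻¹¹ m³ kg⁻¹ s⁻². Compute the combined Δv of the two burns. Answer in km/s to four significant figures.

μ = GM = 6.674×10⁻¹¹ × 5.972×10²⁴ = 3.986×10¹⁴ m³/s².
r₁ = 6371 + 715.2 = 7086.2 km = 7.0862×10⁶ m.
r₂ = 6371 + 12740 = 19111 km = 1.9111×10⁷ m.
Transfer ellipse a_t = (r₁ + r₂)/2 = 1.310×10⁷ m.
At r₁: circular v_c1 = √(μ/r₁) = 7500 m/s; transfer-perigee v_p = √[μ(2/r₁ − 1/a_t)] = 9059 m/s.
Δv₁ = v_p − v_c1 = 1559 m/s.
At r₂: circular v_c2 = √(μ/r₂) = 4567 m/s; transfer-apogee v_a = √[μ(2/r₂ − 1/a_t)] = 3359 m/s.
Δv₂ = v_c2 − v_a = 1208 m/s.
Total Δv = Δv₁ + Δv₂ = 2767 m/s = 2.767 km/s.

Δv_total ≈ 2.767 km/s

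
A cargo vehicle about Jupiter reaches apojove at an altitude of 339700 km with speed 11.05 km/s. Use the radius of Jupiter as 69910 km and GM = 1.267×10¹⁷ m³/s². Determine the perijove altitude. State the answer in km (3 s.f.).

perijove altitude ≈ 30800 km

r_a = 69910 + 339700 = 4.0961×10⁵ km = 4.096×10⁸ m.
Specific energy ε = v²/2 − μ/r = -2.483×10⁸ J/kg, so a = −μ/(2ε) = 2.552×10⁸ m.
The apsides satisfy r_p + r_a = 2a, so the perijove radius is 2a − r_a = 1.007×10⁸ m = 1.0073×10⁵ km.
Perijove altitude = 1.0073×10⁵ − 69910 = 30817 km.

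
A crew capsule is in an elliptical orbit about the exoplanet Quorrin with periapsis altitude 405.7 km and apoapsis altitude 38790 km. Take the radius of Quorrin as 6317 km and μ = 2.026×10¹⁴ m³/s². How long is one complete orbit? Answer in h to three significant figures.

r_p = 6317 + 405.7 = 6722.7 km = 6.7227×10⁶ m.
r_a = 6317 + 38790 = 45107 km = 4.5107×10⁷ m.
Semi-major axis a = (r_p + r_a)/2 = (6722.7 + 45107)/2 = 25915 km = 2.591×10⁷ m.
By Kepler's third law T = 2π√(a³/μ) = 2π × 9.268×10³ = 5.823×10⁴ s.
= 16.18 h.

T ≈ 16.2 h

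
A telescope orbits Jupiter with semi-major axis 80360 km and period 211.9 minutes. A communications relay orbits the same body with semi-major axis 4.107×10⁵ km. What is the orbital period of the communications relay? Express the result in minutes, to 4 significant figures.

T₂ ≈ 2448 minutes

Kepler's third law: T² ∝ a³, so T₂ = T₁ (a₂/a₁)^(3/2).
a₂/a₁ = 5.111, (a₂/a₁)^(3/2) = 11.55.
T₂ = 211.9 × 11.55 = 2448 minutes.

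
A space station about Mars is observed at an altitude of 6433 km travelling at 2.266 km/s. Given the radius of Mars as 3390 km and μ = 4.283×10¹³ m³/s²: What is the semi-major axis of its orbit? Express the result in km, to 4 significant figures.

a ≈ 11950 km

r = 3390 + 6433 = 9823.0 km = 9.823×10⁶ m.
Specific orbital energy ε = v²/2 − μ/r = (2266)²/2 − 4.283×10¹³/9.823×10⁶ = -1.793×10⁶ J/kg.
Since ε = −μ/(2a), a = −μ/(2ε) = 1.195×10⁷ m = 11945 km.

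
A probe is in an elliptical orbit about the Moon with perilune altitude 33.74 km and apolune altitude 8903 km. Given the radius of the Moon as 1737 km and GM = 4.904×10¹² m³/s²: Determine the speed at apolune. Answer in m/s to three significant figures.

r_p = 1737 + 33.74 = 1770.7 km = 1.7707×10⁶ m.
r_a = 1737 + 8903 = 10640 km = 1.0640×10⁷ m.
Semi-major axis a = (r_p + r_a)/2 = 6205.4 km = 6.205×10⁶ m.
Vis-viva: v² = μ(2/r − 1/a) = 4.904×10¹² × (1.880×10⁻⁷ − 1.612×10⁻⁷) = 1.315×10⁵ m²/s².
v = 362.7 m/s.

v ≈ 363 m/s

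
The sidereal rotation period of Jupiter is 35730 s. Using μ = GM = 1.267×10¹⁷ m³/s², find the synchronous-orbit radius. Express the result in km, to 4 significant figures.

A synchronous orbit has period T, so by Kepler's third law a = (μT²/4π²)^(1/3).
μT²/4π² = 1.267×10¹⁷ × (3.573×10⁴)² / 39.48 = 4.097×10²⁴ m³.
a = 1.600×10⁸ m = 1.6002×10⁵ km.

r_sync ≈ 1.600×10⁵ km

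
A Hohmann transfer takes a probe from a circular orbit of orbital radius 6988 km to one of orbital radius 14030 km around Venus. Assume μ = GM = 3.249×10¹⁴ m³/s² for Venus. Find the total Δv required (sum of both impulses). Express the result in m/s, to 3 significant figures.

Δv_total ≈ 1950 m/s

r₁ = 6988 km = 6.988×10⁶ m.
r₂ = 14030 km = 1.403×10⁷ m.
Transfer ellipse a_t = (r₁ + r₂)/2 = 1.051×10⁷ m.
At r₁: circular v_c1 = √(μ/r₁) = 6819 m/s; transfer-periapsis v_p = √[μ(2/r₁ − 1/a_t)] = 7879 m/s.
Δv₁ = v_p − v_c1 = 1060 m/s.
At r₂: circular v_c2 = √(μ/r₂) = 4812 m/s; transfer-apoapsis v_a = √[μ(2/r₂ − 1/a_t)] = 3924 m/s.
Δv₂ = v_c2 − v_a = 888.1 m/s.
Total Δv = Δv₁ + Δv₂ = 1948 m/s.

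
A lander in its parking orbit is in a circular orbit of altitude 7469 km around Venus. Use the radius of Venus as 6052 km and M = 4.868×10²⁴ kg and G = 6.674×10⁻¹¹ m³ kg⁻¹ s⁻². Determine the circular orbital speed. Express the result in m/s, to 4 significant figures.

v ≈ 4902 m/s

μ = GM = 6.674×10⁻¹¹ × 4.868×10²⁴ = 3.249×10¹⁴ m³/s².
r = 6052 + 7469 = 13521 km = 1.3521×10⁷ m.
For a circular orbit v = √(μ/r) = √(3.249×10¹⁴ / 1.352×10⁷) = √(2.403×10⁷) = 4902 m/s.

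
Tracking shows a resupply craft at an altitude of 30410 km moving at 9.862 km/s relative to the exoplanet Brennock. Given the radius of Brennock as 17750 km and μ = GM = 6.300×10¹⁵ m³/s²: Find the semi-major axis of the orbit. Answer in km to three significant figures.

r = 17750 + 30410 = 48160 km = 4.816×10⁷ m.
Vis-viva rearranged: 1/a = 2/r − v²/μ = 4.153×10⁻⁸ − 1.544×10⁻⁸ = 2.609×10⁻⁸ m⁻¹.
a = 3.833×10⁷ m = 38328 km.

a ≈ 38300 km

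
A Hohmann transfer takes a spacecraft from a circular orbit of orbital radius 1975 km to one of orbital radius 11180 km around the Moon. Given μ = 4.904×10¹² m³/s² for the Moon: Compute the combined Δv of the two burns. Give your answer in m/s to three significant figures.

Δv_total ≈ 778 m/s

r₁ = 1975 km = 1.975×10⁶ m.
r₂ = 11180 km = 1.118×10⁷ m.
Transfer ellipse a_t = (r₁ + r₂)/2 = 6.578×10⁶ m.
At r₁: circular v_c1 = √(μ/r₁) = 1576 m/s; transfer-perilune v_p = √[μ(2/r₁ − 1/a_t)] = 2054 m/s.
Δv₁ = v_p − v_c1 = 478.6 m/s.
At r₂: circular v_c2 = √(μ/r₂) = 662.3 m/s; transfer-apolune v_a = √[μ(2/r₂ − 1/a_t)] = 362.9 m/s.
Δv₂ = v_c2 − v_a = 299.4 m/s.
Total Δv = Δv₁ + Δv₂ = 778.0 m/s.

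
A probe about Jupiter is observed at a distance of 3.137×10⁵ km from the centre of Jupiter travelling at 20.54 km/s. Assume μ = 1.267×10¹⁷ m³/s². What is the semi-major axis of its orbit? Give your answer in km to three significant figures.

a ≈ 3.28×10⁵ km

r = 3.137×10⁸ m.
Vis-viva rearranged: 1/a = 2/r − v²/μ = 6.376×10⁻⁹ − 3.330×10⁻⁹ = 3.046×10⁻⁹ m⁻¹.
a = 3.283×10⁸ m = 3.2833×10⁵ km.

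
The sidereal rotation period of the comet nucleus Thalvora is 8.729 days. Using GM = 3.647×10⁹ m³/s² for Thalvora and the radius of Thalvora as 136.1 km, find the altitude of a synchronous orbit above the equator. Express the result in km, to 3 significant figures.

T = 8.729 days = 7.542×10⁵ s.
A synchronous orbit has period T, so by Kepler's third law a = (μT²/4π²)^(1/3).
μT²/4π² = 3.647×10⁹ × (7.542×10⁵)² / 39.48 = 5.255×10¹⁹ m³.
a = 3.746×10⁶ m = 3745.5 km.
Altitude h = a − R = 3745.5 − 136.1 = 3609.4 km.

h_sync ≈ 3610 km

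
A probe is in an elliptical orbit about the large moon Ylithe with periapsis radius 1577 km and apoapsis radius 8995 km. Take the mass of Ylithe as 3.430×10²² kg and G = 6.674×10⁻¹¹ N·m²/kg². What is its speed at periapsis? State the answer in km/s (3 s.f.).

μ = GM = 6.674×10⁻¹¹ × 3.430×10²² = 2.289×10¹² m³/s².
Semi-major axis a = (r_p + r_a)/2 = 5286.0 km = 5.286×10⁶ m.
Vis-viva: v² = μ(2/r − 1/a) = 2.289×10¹² × (1.268×10⁻⁶ − 1.892×10⁻⁷) = 2.470×10⁶ m²/s².
v = 1572 m/s = 1.572 km/s.

v ≈ 1.57 km/s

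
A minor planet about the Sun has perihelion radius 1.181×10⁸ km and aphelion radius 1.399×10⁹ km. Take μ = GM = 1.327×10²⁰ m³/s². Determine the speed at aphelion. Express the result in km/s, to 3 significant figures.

Semi-major axis a = (r_p + r_a)/2 = 7.5855×10⁸ km = 7.586×10¹¹ m.
Vis-viva: v² = μ(2/r − 1/a) = 1.327×10²⁰ × (1.430×10⁻¹² − 1.318×10⁻¹²) = 1.477×10⁷ m²/s².
v = 3843 m/s = 3.843 km/s.

v ≈ 3.84 km/s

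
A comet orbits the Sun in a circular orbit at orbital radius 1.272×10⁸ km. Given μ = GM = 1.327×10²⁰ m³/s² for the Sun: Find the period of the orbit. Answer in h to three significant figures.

T ≈ 6870 h

r = 1.272×10⁸ km = 1.272×10¹¹ m.
Kepler's third law: T = 2π√(r³/μ) = 2π√((1.272×10¹¹)³ / 1.327×10²⁰).
r³/μ = 1.551×10¹³ s², so T = 2π × 3.938×10⁶ = 2.474×10⁷ s.
Converting: 2.474×10⁷ s ÷ 3600 = 6873 h.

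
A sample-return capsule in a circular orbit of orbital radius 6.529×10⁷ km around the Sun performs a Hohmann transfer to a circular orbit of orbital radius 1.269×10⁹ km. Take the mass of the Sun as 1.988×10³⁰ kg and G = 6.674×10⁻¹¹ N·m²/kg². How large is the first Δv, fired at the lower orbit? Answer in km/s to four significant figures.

μ = GM = 6.674×10⁻¹¹ × 1.988×10³⁰ = 1.327×10²⁰ m³/s².
r₁ = 6.529×10⁷ km = 6.529×10¹⁰ m.
r₂ = 1.269×10⁹ km = 1.269×10¹² m.
Transfer ellipse a_t = (r₁ + r₂)/2 = 6.671×10¹¹ m.
At r₁: circular v_c1 = √(μ/r₁) = 45080 m/s; transfer-perihelion v_p = √[μ(2/r₁ − 1/a_t)] = 62170 m/s.
Δv₁ = v_p − v_c1 = 17090 m/s.
= 17.09 km/s.

Δv ≈ 17.09 km/s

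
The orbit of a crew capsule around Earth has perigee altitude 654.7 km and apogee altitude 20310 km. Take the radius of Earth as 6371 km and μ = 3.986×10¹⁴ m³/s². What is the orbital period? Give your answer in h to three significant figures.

r_p = 6371 + 654.7 = 7025.7 km = 7.0257×10⁶ m.
r_a = 6371 + 20310 = 26681 km = 2.6681×10⁷ m.
Semi-major axis a = (r_p + r_a)/2 = (7025.7 + 26681)/2 = 16853 km = 1.685×10⁷ m.
By Kepler's third law T = 2π√(a³/μ) = 2π × 3.465×10³ = 2.177×10⁴ s.
= 6.048 h.

T ≈ 6.05 h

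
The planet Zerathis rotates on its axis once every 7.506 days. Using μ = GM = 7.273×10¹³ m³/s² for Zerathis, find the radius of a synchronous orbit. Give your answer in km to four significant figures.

r_sync ≈ 91850 km

T = 7.506 days = 6.485×10⁵ s.
A synchronous orbit has period T, so by Kepler's third law a = (μT²/4π²)^(1/3).
μT²/4π² = 7.273×10¹³ × (6.485×10⁵)² / 39.48 = 7.748×10²³ m³.
a = 9.185×10⁷ m = 91847 km.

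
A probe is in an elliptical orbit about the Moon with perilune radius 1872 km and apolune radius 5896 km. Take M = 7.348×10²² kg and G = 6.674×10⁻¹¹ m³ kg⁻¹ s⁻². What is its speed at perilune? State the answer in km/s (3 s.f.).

v ≈ 1.99 km/s

μ = GM = 6.674×10⁻¹¹ × 7.348×10²² = 4.904×10¹² m³/s².
Semi-major axis a = (r_p + r_a)/2 = 3884.0 km = 3.884×10⁶ m.
Vis-viva: v² = μ(2/r − 1/a) = 4.904×10¹² × (1.068×10⁻⁶ − 2.575×10⁻⁷) = 3.977×10⁶ m²/s².
v = 1994 m/s = 1.994 km/s.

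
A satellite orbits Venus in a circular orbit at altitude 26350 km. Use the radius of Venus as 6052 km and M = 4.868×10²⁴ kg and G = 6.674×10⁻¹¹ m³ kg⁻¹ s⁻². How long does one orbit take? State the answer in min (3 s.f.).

μ = GM = 6.674×10⁻¹¹ × 4.868×10²⁴ = 3.249×10¹⁴ m³/s².
r = 6052 + 26350 = 32402 km = 3.2402×10⁷ m.
Kepler's third law: T = 2π√(r³/μ) = 2π√((3.240×10⁷)³ / 3.249×10¹⁴).
r³/μ = 1.047×10⁸ s², so T = 2π × 1.023×10⁴ = 6.429×10⁴ s.
Converting: 6.429×10⁴ s ÷ 60.00 = 1072 min.

T ≈ 1070 min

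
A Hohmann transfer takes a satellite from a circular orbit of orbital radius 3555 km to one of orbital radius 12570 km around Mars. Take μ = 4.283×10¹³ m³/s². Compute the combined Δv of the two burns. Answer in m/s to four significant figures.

Δv_total ≈ 1483 m/s

r₁ = 3555 km = 3.555×10⁶ m.
r₂ = 12570 km = 1.257×10⁷ m.
Transfer ellipse a_t = (r₁ + r₂)/2 = 8.062×10⁶ m.
At r₁: circular v_c1 = √(μ/r₁) = 3471 m/s; transfer-periapsis v_p = √[μ(2/r₁ − 1/a_t)] = 4334 m/s.
Δv₁ = v_p − v_c1 = 863.0 m/s.
At r₂: circular v_c2 = √(μ/r₂) = 1846 m/s; transfer-apoapsis v_a = √[μ(2/r₂ − 1/a_t)] = 1226 m/s.
Δv₂ = v_c2 − v_a = 620.2 m/s.
Total Δv = Δv₁ + Δv₂ = 1483 m/s.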